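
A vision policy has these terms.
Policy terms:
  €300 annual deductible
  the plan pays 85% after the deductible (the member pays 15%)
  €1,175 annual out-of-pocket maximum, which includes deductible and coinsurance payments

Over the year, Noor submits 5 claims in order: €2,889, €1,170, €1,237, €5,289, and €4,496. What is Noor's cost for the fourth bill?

€125.60

Claim 1 (€2,889): deductible takes €300, €2,589 remains; 15% of €2,589 = €388.35. Member owes €688.35 (running OOP €688.35).
Claim 2 (€1,170): 15% coinsurance on €1,170 = €175.50. Member owes €175.50 (running OOP €863.85).
Claim 3 (€1,237): 15% coinsurance on €1,237 = €185.55. Member owes €185.55 (running OOP €1,049.40).
Claim 4 (€5,289): deductible met; 15% of €5,289 = €793.35. OOP would hit €1,842.75 > €1,175, so the cap limits the member to €1,175 − €1,049.40 = €125.60.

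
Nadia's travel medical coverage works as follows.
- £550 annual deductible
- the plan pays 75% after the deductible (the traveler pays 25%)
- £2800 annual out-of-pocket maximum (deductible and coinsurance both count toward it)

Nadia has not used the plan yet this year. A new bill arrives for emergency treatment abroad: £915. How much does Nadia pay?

Nothing has been paid toward the £550 deductible, so the first £550 of this charge is applied there.
After the £550 deductible portion, £915 − £550 = £365 is subject to coinsurance.
Coinsurance: £365 × 25% = £91.25.
That puts the traveler's cost at £550 + £91.25 = £641.25 before any cap.
Year-to-date out-of-pocket becomes £0 + £641.25 = £641.25, still under the £2800 maximum, so no cap applies.

£641.25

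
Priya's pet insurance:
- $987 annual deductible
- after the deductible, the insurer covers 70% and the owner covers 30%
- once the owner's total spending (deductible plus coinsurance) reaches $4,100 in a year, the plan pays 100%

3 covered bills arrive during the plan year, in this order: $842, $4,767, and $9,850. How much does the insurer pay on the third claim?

$8,123.60

Claim 1 — $842: all of it applies to the deductible. Cost to owner: $842. OOP to date $842. Insurer: $842 − $842 = $0.
Claim 2 — $4,767: $145 finishes the deductible; $4,622 goes to coinsurance; 30% of $4,622 = $1,386.60. Owner owes $1,531.60 (running OOP $2,373.60). Plan pays $4,767 − $1,531.60 = $3,235.40.
Claim 3 — $9,850: 30% coinsurance on $9,850 = $2,955. That would push OOP to $5,328.60, over the $4,100 cap, so owner pays $4,100 − $2,373.60 = $1,726.40. Plan pays $9,850 − $1,726.40 = $8,123.60.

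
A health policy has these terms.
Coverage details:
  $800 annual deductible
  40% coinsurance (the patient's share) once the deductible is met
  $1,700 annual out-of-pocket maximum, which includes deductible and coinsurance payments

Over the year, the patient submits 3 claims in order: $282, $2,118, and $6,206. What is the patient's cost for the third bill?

$260

Claim 1 — $282: entire amount goes to the deductible. Patient pays $282; OOP now $282.
Claim 2 — $2,118: $518 to deductible, leaving $1,600; 40% of $1,600 = $640. Patient pays $1,158; OOP now $1,440.
Claim 3 — $6,206: 40% coinsurance on $6,206 = $2,482.40. Adding that to $1,440 gives $3,922.40, past the $1,700 cap; patient pays only $1,700 − $1,440 = $260.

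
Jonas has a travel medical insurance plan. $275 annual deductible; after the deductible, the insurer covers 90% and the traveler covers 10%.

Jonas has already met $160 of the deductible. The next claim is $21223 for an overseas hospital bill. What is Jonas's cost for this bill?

Remaining deductible: $275 − $160 = $115.
The remaining $21108 (= $21223 − $115) moves to coinsurance.
Coinsurance: $21108 × 10% = $2110.80.
That puts the traveler's cost at $115 + $2110.80 = $2225.80.

$2225.80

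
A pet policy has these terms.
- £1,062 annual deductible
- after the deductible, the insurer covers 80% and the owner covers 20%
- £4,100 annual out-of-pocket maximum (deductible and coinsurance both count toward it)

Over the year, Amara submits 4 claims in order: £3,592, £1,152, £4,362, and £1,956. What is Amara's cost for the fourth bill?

Claim 1 — £3,592: £1,062 to deductible, leaving £2,530; 20% of £2,530 = £506. Owner owes £1,568 (running OOP £1,568).
Claim 2 — £1,152: deductible already satisfied, so owner's share is 20% × £1,152 = £230.40. Cost to owner: £230.40. OOP to date £1,798.40.
Claim 3 — £4,362: deductible already satisfied, so owner's share is 20% × £4,362 = £872.40. Owner pays £872.40; OOP now £2,670.80.
Claim 4 — £1,956: 20% coinsurance on £1,956 = £391.20. Cost to owner: £391.20. OOP to date £3,062.

£391.20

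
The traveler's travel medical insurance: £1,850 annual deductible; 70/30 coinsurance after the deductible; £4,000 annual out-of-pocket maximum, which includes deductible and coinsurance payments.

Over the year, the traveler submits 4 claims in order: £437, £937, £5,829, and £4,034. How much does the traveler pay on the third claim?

Bill 1, £437: fully absorbed by the deductible. Cost to traveler: £437. OOP to date £437.
Bill 2, £937: fully absorbed by the deductible. Traveler owes £937 (running OOP £1,374).
Bill 3, £5,829: deductible takes £476, £5,353 remains; traveler's 30% is £1,605.90. Cost to traveler: £2,081.90. OOP to date £3,455.90.

£2,081.90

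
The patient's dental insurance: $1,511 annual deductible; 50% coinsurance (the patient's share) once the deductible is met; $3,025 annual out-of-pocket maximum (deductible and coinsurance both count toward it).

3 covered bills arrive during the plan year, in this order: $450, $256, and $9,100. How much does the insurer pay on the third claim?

Claim 1 ($450): entire amount goes to the deductible. Cost to patient: $450. OOP to date $450. Insurer: $450 − $450 = $0.
Claim 2 ($256): all of it applies to the deductible. Cost to patient: $256. OOP to date $706. Plan pays $256 − $256 = $0.
Claim 3 ($9,100): $805 finishes the deductible; $8,295 goes to coinsurance; patient's 50% is $4,147.50. Together that's $805 + $4,147.50 = $4,952.50. OOP would hit $5,658.50 > $3,025, so the cap limits the patient to $3,025 − $706 = $2,319. Insurer: $9,100 − $2,319 = $6,781.

$6,781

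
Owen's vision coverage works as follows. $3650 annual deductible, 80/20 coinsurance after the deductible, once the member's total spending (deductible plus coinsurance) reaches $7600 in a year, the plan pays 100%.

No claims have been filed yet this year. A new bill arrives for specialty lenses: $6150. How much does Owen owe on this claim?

$4150

Nothing has been paid toward the $3650 deductible, so the first $3650 of this charge is applied there.
After the $3650 deductible portion, $6150 − $3650 = $2500 is subject to coinsurance.
20% of $2500 = $500 falls to the member.
Member responsibility before any cap: $3650 + $500 = $4150.
Year-to-date out-of-pocket becomes $0 + $4150 = $4150, still under the $7600 maximum, so no cap applies.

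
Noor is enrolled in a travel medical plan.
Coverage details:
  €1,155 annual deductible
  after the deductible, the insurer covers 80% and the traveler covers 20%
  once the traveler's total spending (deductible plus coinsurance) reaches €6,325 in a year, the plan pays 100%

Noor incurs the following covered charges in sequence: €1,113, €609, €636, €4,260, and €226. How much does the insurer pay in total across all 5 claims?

€4,551.20

Claim 1 — €1,113: entire amount goes to the deductible. Cost to traveler: €1,113. OOP to date €1,113. Insurer: €1,113 − €1,113 = €0.
Claim 2 — €609: €42 finishes the deductible; €567 goes to coinsurance; 20% of €567 = €113.40. Traveler owes €155.40 (running OOP €1,268.40). Plan pays €609 − €155.40 = €453.60.
Claim 3 — €636: deductible met; 20% of €636 = €127.20. Traveler owes €127.20 (running OOP €1,395.60). Plan pays €636 − €127.20 = €508.80.
Claim 4 — €4,260: deductible met; 20% of €4,260 = €852. Cost to traveler: €852. OOP to date €2,247.60. Insurer: €4,260 − €852 = €3,408.
Claim 5 — €226: deductible met; 20% of €226 = €45.20. Cost to traveler: €45.20. OOP to date €2,292.80. Insurer: €226 − €45.20 = €180.80.
Insurer total = bills − traveler's total = €6,844 − €2,292.80 = €4,551.20.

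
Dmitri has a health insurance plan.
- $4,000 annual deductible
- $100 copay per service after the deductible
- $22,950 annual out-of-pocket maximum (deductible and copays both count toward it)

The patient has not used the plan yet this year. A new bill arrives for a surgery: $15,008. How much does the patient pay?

The full $4,000 deductible is still open; $4,000 of this bill applies to it.
The remaining $11,008 (= $15,008 − $4,000) moves to the copay.
Copay on this service: $100.
So the patient owes $4,000 + $100 = $4,100 before any cap.
Year-to-date out-of-pocket becomes $0 + $4,100 = $4,100, still under the $22,950 maximum, so no cap applies.

$4,100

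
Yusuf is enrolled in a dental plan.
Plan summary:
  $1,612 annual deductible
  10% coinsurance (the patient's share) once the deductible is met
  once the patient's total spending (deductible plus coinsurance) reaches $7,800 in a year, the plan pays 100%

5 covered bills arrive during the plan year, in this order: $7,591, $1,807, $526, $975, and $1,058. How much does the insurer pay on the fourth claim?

Claim 1 ($7,591): $1,612 finishes the deductible; $5,979 goes to coinsurance; patient's 10% is $597.90. Cost to patient: $2,209.90. OOP to date $2,209.90. Insurer: $7,591 − $2,209.90 = $5,381.10.
Claim 2 ($1,807): deductible met; 10% of $1,807 = $180.70. Patient pays $180.70; OOP now $2,390.60. Insurer: $1,807 − $180.70 = $1,626.30.
Claim 3 ($526): deductible already satisfied, so patient's share is 10% × $526 = $52.60. Patient owes $52.60 (running OOP $2,443.20). Insurer: $526 − $52.60 = $473.40.
Claim 4 ($975): deductible met; 10% of $975 = $97.50. Patient owes $97.50 (running OOP $2,540.70). Plan pays $975 − $97.50 = $877.50.

$877.50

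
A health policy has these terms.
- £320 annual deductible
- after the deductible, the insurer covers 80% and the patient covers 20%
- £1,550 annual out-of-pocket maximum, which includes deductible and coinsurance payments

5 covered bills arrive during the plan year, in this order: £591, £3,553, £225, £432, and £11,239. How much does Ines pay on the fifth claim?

Claim 1 (£591): £320 finishes the deductible; £271 goes to coinsurance; coinsurance £271 × 20% = £54.20. Patient owes £374.20 (running OOP £374.20).
Claim 2 (£3,553): 20% coinsurance on £3,553 = £710.60. Patient owes £710.60 (running OOP £1,084.80).
Claim 3 (£225): deductible already satisfied, so patient's share is 20% × £225 = £45. Cost to patient: £45. OOP to date £1,129.80.
Claim 4 (£432): 20% coinsurance on £432 = £86.40. Patient owes £86.40 (running OOP £1,216.20).
Claim 5 (£11,239): deductible already satisfied, so patient's share is 20% × £11,239 = £2,247.80. Adding that to £1,216.20 gives £3,464, past the £1,550 cap; patient pays only £1,550 − £1,216.20 = £333.80.

£333.80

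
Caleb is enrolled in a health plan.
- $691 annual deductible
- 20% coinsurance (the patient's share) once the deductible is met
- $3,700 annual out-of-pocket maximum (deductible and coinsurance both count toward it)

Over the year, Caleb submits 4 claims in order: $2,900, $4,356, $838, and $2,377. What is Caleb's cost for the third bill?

Bill 1, $2,900: deductible takes $691, $2,209 remains; coinsurance $2,209 × 20% = $441.80. Cost to patient: $1,132.80. OOP to date $1,132.80.
Bill 2, $4,356: deductible met; 20% of $4,356 = $871.20. Patient pays $871.20; OOP now $2,004.
Bill 3, $838: 20% coinsurance on $838 = $167.60. Patient pays $167.60; OOP now $2,171.60.

$167.60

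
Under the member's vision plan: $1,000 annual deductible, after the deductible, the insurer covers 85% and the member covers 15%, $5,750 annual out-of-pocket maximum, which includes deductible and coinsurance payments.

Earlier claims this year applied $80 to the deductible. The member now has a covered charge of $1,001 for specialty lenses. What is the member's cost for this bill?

$80 of the $1,000 deductible is already met, leaving $920.
The remaining $81 (= $1,001 − $920) moves to coinsurance.
Member's 15% share of $81 is $12.15.
So the member owes $920 + $12.15 = $932.15 before any cap.
Year-to-date out-of-pocket becomes $80 + $932.15 = $1,012.15, still under the $5,750 maximum, so no cap applies.

$932.15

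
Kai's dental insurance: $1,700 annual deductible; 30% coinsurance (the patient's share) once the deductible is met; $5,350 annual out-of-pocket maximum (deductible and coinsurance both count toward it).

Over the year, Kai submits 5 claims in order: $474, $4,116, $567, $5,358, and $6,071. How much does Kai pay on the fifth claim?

Claim 1 — $474: all of it applies to the deductible. Patient owes $474 (running OOP $474).
Claim 2 — $4,116: $1,226 to deductible, leaving $2,890; patient's 30% is $867. Cost to patient: $2,093. OOP to date $2,567.
Claim 3 — $567: deductible already satisfied, so patient's share is 30% × $567 = $170.10. Patient pays $170.10; OOP now $2,737.10.
Claim 4 — $5,358: 30% coinsurance on $5,358 = $1,607.40. Cost to patient: $1,607.40. OOP to date $4,344.50.
Claim 5 — $6,071: deductible met; 30% of $6,071 = $1,821.30. That would push OOP to $6,165.80, over the $5,350 cap, so patient pays $5,350 − $4,344.50 = $1,005.50.

$1,005.50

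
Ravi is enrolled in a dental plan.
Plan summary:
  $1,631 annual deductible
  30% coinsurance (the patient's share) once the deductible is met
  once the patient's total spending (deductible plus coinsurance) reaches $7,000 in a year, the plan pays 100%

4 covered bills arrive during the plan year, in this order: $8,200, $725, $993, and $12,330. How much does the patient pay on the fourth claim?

$2,882.90

Claim 1 — $8,200: $1,631 finishes the deductible; $6,569 goes to coinsurance; 30% of $6,569 = $1,970.70. Patient owes $3,601.70 (running OOP $3,601.70).
Claim 2 — $725: deductible already satisfied, so patient's share is 30% × $725 = $217.50. Patient pays $217.50; OOP now $3,819.20.
Claim 3 — $993: 30% coinsurance on $993 = $297.90. Patient pays $297.90; OOP now $4,117.10.
Claim 4 — $12,330: 30% coinsurance on $12,330 = $3,699. Adding that to $4,117.10 gives $7,816.10, past the $7,000 cap; patient pays only $7,000 − $4,117.10 = $2,882.90.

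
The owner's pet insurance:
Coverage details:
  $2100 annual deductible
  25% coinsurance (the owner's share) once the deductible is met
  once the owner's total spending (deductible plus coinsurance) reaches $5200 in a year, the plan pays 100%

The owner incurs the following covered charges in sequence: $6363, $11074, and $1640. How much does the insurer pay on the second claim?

Bill 1, $6363: $2100 to deductible, leaving $4263; owner's 25% is $1065.75. Owner owes $3165.75 (running OOP $3165.75). Plan pays $6363 − $3165.75 = $3197.25.
Bill 2, $11074: deductible met; 25% of $11074 = $2768.50. Adding that to $3165.75 gives $5934.25, past the $5200 cap; owner pays only $5200 − $3165.75 = $2034.25. Insurer: $11074 − $2034.25 = $9039.75.

$9039.75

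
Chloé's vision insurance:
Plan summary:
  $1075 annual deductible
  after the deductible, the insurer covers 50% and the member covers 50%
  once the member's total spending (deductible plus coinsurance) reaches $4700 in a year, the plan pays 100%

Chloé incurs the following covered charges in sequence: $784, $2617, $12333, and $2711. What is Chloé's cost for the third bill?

$2462

Claim 1 — $784: all of it applies to the deductible. Cost to member: $784. OOP to date $784.
Claim 2 — $2617: $291 finishes the deductible; $2326 goes to coinsurance; coinsurance $2326 × 50% = $1163. Cost to member: $1454. OOP to date $2238.
Claim 3 — $12333: 50% coinsurance on $12333 = $6166.50. That would push OOP to $8404.50, over the $4700 cap, so member pays $4700 − $2238 = $2462.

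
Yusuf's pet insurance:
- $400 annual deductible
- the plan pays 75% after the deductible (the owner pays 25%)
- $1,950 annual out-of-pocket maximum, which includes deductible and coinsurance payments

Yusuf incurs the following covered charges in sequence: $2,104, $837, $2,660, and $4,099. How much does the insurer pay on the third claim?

$1,995

Bill 1, $2,104: $400 finishes the deductible; $1,704 goes to coinsurance; coinsurance $1,704 × 25% = $426. Cost to owner: $826. OOP to date $826. Insurer: $2,104 − $826 = $1,278.
Bill 2, $837: deductible met; 25% of $837 = $209.25. Cost to owner: $209.25. OOP to date $1,035.25. Insurer: $837 − $209.25 = $627.75.
Bill 3, $2,660: deductible already satisfied, so owner's share is 25% × $2,660 = $665. Owner pays $665; OOP now $1,700.25. Plan pays $2,660 − $665 = $1,995.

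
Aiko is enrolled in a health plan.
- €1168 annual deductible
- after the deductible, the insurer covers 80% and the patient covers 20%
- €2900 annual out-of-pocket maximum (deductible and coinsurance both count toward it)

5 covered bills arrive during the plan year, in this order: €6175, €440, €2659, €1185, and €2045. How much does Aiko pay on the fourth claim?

€110.80

#1 (€6175): deductible takes €1168, €5007 remains; patient's 20% is €1001.40. Cost to patient: €2169.40. OOP to date €2169.40.
#2 (€440): deductible already satisfied, so patient's share is 20% × €440 = €88. Cost to patient: €88. OOP to date €2257.40.
#3 (€2659): deductible met; 20% of €2659 = €531.80. Cost to patient: €531.80. OOP to date €2789.20.
#4 (€1185): deductible met; 20% of €1185 = €237. That would push OOP to €3026.20, over the €2900 cap, so patient pays €2900 − €2789.20 = €110.80.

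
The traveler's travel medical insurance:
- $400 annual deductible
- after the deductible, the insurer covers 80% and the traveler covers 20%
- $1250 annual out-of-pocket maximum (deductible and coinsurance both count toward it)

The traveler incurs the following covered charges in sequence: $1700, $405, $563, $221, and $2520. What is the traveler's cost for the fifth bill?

Claim 1 ($1700): deductible takes $400, $1300 remains; traveler's 20% is $260. Traveler pays $660; OOP now $660.
Claim 2 ($405): deductible met; 20% of $405 = $81. Traveler owes $81 (running OOP $741).
Claim 3 ($563): deductible met; 20% of $563 = $112.60. Cost to traveler: $112.60. OOP to date $853.60.
Claim 4 ($221): deductible already satisfied, so traveler's share is 20% × $221 = $44.20. Traveler pays $44.20; OOP now $897.80.
Claim 5 ($2520): deductible met; 20% of $2520 = $504. Adding that to $897.80 gives $1401.80, past the $1250 cap; traveler pays only $1250 − $897.80 = $352.20.

$352.20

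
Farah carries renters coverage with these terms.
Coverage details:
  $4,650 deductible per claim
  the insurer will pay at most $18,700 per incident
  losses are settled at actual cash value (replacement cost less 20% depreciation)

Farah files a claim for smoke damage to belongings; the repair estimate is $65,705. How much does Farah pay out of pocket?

Depreciate 20%: the covered value is $65,705 × 0.8 = $52,564.
Subtract the deductible: $52,564 − $4,650 = $47,914.
Since $47,914 > $18,700, the payout is capped at $18,700.
The tenant bears the rest of the original loss: $65,705 − $18,700 = $47,005.

$47,005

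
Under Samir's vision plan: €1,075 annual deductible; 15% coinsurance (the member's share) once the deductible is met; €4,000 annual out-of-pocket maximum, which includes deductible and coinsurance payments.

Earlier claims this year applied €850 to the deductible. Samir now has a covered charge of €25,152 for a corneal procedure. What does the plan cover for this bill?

€22,002

Remaining deductible: €1,075 − €850 = €225.
After the €225 deductible portion, €25,152 − €225 = €24,927 is subject to coinsurance.
15% of €24,927 = €3,739.05 falls to the member.
That puts the member's cost at €225 + €3,739.05 = €3,964.05 before any cap.
Adding €3,964.05 to the €850 already spent would give €4,814.05, which exceeds the €4,000 cap; the member pays just €4,000 − €850 = €3,150.
The insurer covers the remainder: €25,152 − €3,150 = €22,002.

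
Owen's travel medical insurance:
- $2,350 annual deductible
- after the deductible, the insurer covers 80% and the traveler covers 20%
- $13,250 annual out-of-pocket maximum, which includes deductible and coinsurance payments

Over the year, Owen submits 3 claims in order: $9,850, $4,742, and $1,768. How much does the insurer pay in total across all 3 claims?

Bill 1, $9,850: deductible takes $2,350, $7,500 remains; 20% of $7,500 = $1,500. Cost to traveler: $3,850. OOP to date $3,850. Plan pays $9,850 − $3,850 = $6,000.
Bill 2, $4,742: deductible already satisfied, so traveler's share is 20% × $4,742 = $948.40. Traveler pays $948.40; OOP now $4,798.40. Insurer: $4,742 − $948.40 = $3,793.60.
Bill 3, $1,768: deductible already satisfied, so traveler's share is 20% × $1,768 = $353.60. Traveler pays $353.60; OOP now $5,152. Plan pays $1,768 − $353.60 = $1,414.40.
Insurer total = bills − traveler's total = $16,360 − $5,152 = $11,208.

$11,208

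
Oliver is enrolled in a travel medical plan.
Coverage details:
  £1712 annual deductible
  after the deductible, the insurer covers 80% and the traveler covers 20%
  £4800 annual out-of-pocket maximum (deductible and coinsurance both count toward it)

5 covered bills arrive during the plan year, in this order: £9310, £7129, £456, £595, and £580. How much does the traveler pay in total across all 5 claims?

#1 (£9310): £1712 finishes the deductible; £7598 goes to coinsurance; coinsurance £7598 × 20% = £1519.60. Cost to traveler: £3231.60. OOP to date £3231.60.
#2 (£7129): deductible met; 20% of £7129 = £1425.80. Traveler owes £1425.80 (running OOP £4657.40).
#3 (£456): 20% coinsurance on £456 = £91.20. Cost to traveler: £91.20. OOP to date £4748.60.
#4 (£595): deductible already satisfied, so traveler's share is 20% × £595 = £119. OOP would hit £4867.60 > £4800, so the cap limits the traveler to £4800 − £4748.60 = £51.40.
#5 (£580): deductible already satisfied, so traveler's share is 20% × £580 = £116. That would push OOP to £4916, over the £4800 cap, so traveler pays £4800 − £4800 = £0.
Summing the traveler's payments: £3231.60 + £1425.80 + £91.20 + £51.40 + £0 = £4800.

£4800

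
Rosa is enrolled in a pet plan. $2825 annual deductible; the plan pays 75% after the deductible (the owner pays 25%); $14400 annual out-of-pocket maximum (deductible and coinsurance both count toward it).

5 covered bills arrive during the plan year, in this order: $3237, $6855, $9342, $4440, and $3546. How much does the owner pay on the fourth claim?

#1 ($3237): $2825 finishes the deductible; $412 goes to coinsurance; coinsurance $412 × 25% = $103. Owner pays $2928; OOP now $2928.
#2 ($6855): 25% coinsurance on $6855 = $1713.75. Owner owes $1713.75 (running OOP $4641.75).
#3 ($9342): deductible met; 25% of $9342 = $2335.50. Owner owes $2335.50 (running OOP $6977.25).
#4 ($4440): deductible met; 25% of $4440 = $1110. Cost to owner: $1110. OOP to date $8087.25.

$1110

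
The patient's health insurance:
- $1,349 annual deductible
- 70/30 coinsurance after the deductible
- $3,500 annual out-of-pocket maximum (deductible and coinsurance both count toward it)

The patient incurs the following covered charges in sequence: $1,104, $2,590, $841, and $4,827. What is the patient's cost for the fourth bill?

$1,195.20

#1 ($1,104): fully absorbed by the deductible. Patient pays $1,104; OOP now $1,104.
#2 ($2,590): $245 finishes the deductible; $2,345 goes to coinsurance; 30% of $2,345 = $703.50. Patient owes $948.50 (running OOP $2,052.50).
#3 ($841): deductible met; 30% of $841 = $252.30. Cost to patient: $252.30. OOP to date $2,304.80.
#4 ($4,827): deductible met; 30% of $4,827 = $1,448.10. Adding that to $2,304.80 gives $3,752.90, past the $3,500 cap; patient pays only $3,500 − $2,304.80 = $1,195.20.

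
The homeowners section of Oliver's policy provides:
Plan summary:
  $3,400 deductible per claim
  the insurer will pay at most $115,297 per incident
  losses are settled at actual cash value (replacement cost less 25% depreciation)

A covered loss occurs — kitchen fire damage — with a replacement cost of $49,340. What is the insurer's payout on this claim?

Actual cash value after 25% depreciation: $49,340 × 75% = $37,005.
Subtract the deductible: $37,005 − $3,400 = $33,605.
$33,605 is within the $115,297 limit, so the insurer pays $33,605.

$33,605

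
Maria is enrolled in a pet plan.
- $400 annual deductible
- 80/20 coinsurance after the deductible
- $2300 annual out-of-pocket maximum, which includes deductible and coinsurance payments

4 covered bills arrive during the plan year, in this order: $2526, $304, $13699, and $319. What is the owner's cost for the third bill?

$1414

Claim 1 ($2526): deductible takes $400, $2126 remains; owner's 20% is $425.20. Owner owes $825.20 (running OOP $825.20).
Claim 2 ($304): deductible met; 20% of $304 = $60.80. Cost to owner: $60.80. OOP to date $886.
Claim 3 ($13699): deductible already satisfied, so owner's share is 20% × $13699 = $2739.80. That would push OOP to $3625.80, over the $2300 cap, so owner pays $2300 − $886 = $1414.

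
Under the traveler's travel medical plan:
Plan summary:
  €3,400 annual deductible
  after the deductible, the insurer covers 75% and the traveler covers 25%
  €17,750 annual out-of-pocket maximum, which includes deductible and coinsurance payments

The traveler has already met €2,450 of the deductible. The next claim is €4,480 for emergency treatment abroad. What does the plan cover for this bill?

Remaining deductible: €3,400 − €2,450 = €950.
After the €950 deductible portion, €4,480 − €950 = €3,530 is subject to coinsurance.
Coinsurance: €3,530 × 25% = €882.50.
That puts the traveler's cost at €950 + €882.50 = €1,832.50 before any cap.
Cumulative spending €2,450 + €1,832.50 = €4,282.50 stays under the €17,750 maximum.
Insurer pays the balance: €4,480 − €1,832.50 = €2,647.50.

€2,647.50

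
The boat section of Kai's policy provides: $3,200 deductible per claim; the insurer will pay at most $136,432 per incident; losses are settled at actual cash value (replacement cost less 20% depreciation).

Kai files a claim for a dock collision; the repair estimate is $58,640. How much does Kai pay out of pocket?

Actual cash value after 20% depreciation: $58,640 × 80% = $46,912.
After the deductible, $46,912 − $3,200 = $43,712 remains.
That's under the $136,432 cap, so the insurer reimburses the full $43,712.
Owner's share is the uncovered remainder: $58,640 − $43,712 = $14,928.

$14,928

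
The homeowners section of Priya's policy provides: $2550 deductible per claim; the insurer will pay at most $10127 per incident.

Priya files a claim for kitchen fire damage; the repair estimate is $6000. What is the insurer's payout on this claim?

After the deductible, $6000 − $2550 = $3450 remains.
That's under the $10127 cap, so the insurer reimburses the full $3450.

$3450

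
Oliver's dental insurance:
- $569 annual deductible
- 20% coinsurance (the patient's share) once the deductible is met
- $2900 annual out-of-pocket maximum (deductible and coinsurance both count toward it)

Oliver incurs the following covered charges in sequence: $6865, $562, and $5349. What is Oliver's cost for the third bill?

$959.40

Claim 1 — $6865: $569 finishes the deductible; $6296 goes to coinsurance; patient's 20% is $1259.20. Patient pays $1828.20; OOP now $1828.20.
Claim 2 — $562: 20% coinsurance on $562 = $112.40. Patient pays $112.40; OOP now $1940.60.
Claim 3 — $5349: 20% coinsurance on $5349 = $1069.80. That would push OOP to $3010.40, over the $2900 cap, so patient pays $2900 − $1940.60 = $959.40.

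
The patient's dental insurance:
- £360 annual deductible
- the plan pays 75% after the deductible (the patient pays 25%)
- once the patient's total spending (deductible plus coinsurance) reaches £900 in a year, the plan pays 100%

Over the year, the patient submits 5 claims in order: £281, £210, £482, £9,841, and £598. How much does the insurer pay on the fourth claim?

£9,454.25

#1 (£281): all of it applies to the deductible. Patient owes £281 (running OOP £281). Plan pays £281 − £281 = £0.
#2 (£210): £79 finishes the deductible; £131 goes to coinsurance; coinsurance £131 × 25% = £32.75. Patient owes £111.75 (running OOP £392.75). Plan pays £210 − £111.75 = £98.25.
#3 (£482): deductible already satisfied, so patient's share is 25% × £482 = £120.50. Patient pays £120.50; OOP now £513.25. Insurer: £482 − £120.50 = £361.50.
#4 (£9,841): 25% coinsurance on £9,841 = £2,460.25. OOP would hit £2,973.50 > £900, so the cap limits the patient to £900 − £513.25 = £386.75. Plan pays £9,841 − £386.75 = £9,454.25.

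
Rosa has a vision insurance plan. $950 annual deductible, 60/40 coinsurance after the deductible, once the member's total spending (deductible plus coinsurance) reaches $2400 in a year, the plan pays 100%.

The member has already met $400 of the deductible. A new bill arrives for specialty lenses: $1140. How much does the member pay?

$786

Remaining deductible: $950 − $400 = $550.
After the $550 deductible portion, $1140 − $550 = $590 is subject to coinsurance.
Coinsurance: $590 × 40% = $236.
Member responsibility before any cap: $550 + $236 = $786.
Year-to-date out-of-pocket becomes $400 + $786 = $1186, still under the $2400 maximum, so no cap applies.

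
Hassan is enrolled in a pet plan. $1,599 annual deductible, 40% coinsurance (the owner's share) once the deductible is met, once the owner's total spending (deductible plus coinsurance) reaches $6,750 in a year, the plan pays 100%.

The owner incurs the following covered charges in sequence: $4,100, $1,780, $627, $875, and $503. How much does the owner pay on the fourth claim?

$350

Claim 1 ($4,100): $1,599 to deductible, leaving $2,501; 40% of $2,501 = $1,000.40. Cost to owner: $2,599.40. OOP to date $2,599.40.
Claim 2 ($1,780): deductible met; 40% of $1,780 = $712. Owner owes $712 (running OOP $3,311.40).
Claim 3 ($627): deductible met; 40% of $627 = $250.80. Owner pays $250.80; OOP now $3,562.20.
Claim 4 ($875): deductible already satisfied, so owner's share is 40% × $875 = $350. Owner owes $350 (running OOP $3,912.20).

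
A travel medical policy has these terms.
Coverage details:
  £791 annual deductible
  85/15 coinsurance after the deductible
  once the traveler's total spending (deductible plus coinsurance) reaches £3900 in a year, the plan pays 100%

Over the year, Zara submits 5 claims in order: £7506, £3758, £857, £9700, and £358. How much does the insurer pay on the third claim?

£728.45

#1 (£7506): £791 to deductible, leaving £6715; traveler's 15% is £1007.25. Cost to traveler: £1798.25. OOP to date £1798.25. Plan pays £7506 − £1798.25 = £5707.75.
#2 (£3758): 15% coinsurance on £3758 = £563.70. Traveler pays £563.70; OOP now £2361.95. Plan pays £3758 − £563.70 = £3194.30.
#3 (£857): deductible met; 15% of £857 = £128.55. Cost to traveler: £128.55. OOP to date £2490.50. Plan pays £857 − £128.55 = £728.45.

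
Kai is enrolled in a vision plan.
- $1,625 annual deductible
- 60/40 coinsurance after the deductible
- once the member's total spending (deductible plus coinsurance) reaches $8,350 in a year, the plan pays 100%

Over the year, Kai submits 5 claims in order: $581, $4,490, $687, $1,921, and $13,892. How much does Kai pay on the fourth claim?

Bill 1, $581: fully absorbed by the deductible. Member pays $581; OOP now $581.
Bill 2, $4,490: $1,044 to deductible, leaving $3,446; coinsurance $3,446 × 40% = $1,378.40. Member pays $2,422.40; OOP now $3,003.40.
Bill 3, $687: deductible met; 40% of $687 = $274.80. Member pays $274.80; OOP now $3,278.20.
Bill 4, $1,921: 40% coinsurance on $1,921 = $768.40. Member pays $768.40; OOP now $4,046.60.

$768.40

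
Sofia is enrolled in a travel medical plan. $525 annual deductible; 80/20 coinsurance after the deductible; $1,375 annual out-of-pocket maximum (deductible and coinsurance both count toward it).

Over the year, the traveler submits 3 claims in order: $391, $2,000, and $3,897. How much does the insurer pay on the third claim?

Claim 1 — $391: all of it applies to the deductible. Traveler pays $391; OOP now $391. Insurer: $391 − $391 = $0.
Claim 2 — $2,000: deductible takes $134, $1,866 remains; traveler's 20% is $373.20. Traveler owes $507.20 (running OOP $898.20). Insurer: $2,000 − $507.20 = $1,492.80.
Claim 3 — $3,897: 20% coinsurance on $3,897 = $779.40. OOP would hit $1,677.60 > $1,375, so the cap limits the traveler to $1,375 − $898.20 = $476.80. Insurer: $3,897 − $476.80 = $3,420.20.

$3,420.20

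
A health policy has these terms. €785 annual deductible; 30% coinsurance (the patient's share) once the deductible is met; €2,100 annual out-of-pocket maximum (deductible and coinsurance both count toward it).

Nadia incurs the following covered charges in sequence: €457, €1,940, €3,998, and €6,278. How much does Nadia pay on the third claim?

€831.40

Bill 1, €457: fully absorbed by the deductible. Cost to patient: €457. OOP to date €457.
Bill 2, €1,940: €328 finishes the deductible; €1,612 goes to coinsurance; 30% of €1,612 = €483.60. Patient pays €811.60; OOP now €1,268.60.
Bill 3, €3,998: 30% coinsurance on €3,998 = €1,199.40. That would push OOP to €2,468, over the €2,100 cap, so patient pays €2,100 − €1,268.60 = €831.40.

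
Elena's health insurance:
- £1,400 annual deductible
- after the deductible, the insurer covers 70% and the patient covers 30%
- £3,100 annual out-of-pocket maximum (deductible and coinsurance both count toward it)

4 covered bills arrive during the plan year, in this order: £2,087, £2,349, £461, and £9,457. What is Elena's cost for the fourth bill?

£650.90

#1 (£2,087): £1,400 to deductible, leaving £687; patient's 30% is £206.10. Cost to patient: £1,606.10. OOP to date £1,606.10.
#2 (£2,349): 30% coinsurance on £2,349 = £704.70. Patient pays £704.70; OOP now £2,310.80.
#3 (£461): deductible already satisfied, so patient's share is 30% × £461 = £138.30. Patient pays £138.30; OOP now £2,449.10.
#4 (£9,457): 30% coinsurance on £9,457 = £2,837.10. That would push OOP to £5,286.20, over the £3,100 cap, so patient pays £3,100 − £2,449.10 = £650.90.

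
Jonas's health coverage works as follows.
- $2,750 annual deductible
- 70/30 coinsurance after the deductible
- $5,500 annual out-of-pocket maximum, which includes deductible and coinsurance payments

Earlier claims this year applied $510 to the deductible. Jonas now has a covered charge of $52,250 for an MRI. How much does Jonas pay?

Remaining deductible: $2,750 − $510 = $2,240.
After the $2,240 deductible portion, $52,250 − $2,240 = $50,010 is subject to coinsurance.
Coinsurance: $50,010 × 30% = $15,003.
That puts the patient's cost at $2,240 + $15,003 = $17,243 before any cap.
Adding $17,243 to the $510 already spent would give $17,753, which exceeds the $5,500 cap; the patient pays just $5,500 − $510 = $4,990.

$4,990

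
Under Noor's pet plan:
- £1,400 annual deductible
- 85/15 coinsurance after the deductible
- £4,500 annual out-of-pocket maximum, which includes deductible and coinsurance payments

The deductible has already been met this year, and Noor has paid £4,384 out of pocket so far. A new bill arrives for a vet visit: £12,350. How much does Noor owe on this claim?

£116

With the deductible met, the entire £12,350 is subject to coinsurance.
Owner's 15% share of £12,350 is £1,852.50.
That would bring total out-of-pocket to £6,236.50, past the £4,500 cap. The owner is capped at £4,500 − £4,384 = £116 on this claim.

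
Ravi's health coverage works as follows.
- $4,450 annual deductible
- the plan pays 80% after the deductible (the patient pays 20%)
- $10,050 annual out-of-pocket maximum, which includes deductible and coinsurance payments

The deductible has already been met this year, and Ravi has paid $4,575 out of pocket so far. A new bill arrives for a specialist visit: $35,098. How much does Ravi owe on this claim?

$5,475

With the deductible met, the entire $35,098 is subject to coinsurance.
Coinsurance: $35,098 × 20% = $7,019.60.
Adding $7,019.60 to the $4,575 already spent would give $11,594.60, which exceeds the $10,050 cap; the patient pays just $10,050 − $4,575 = $5,475.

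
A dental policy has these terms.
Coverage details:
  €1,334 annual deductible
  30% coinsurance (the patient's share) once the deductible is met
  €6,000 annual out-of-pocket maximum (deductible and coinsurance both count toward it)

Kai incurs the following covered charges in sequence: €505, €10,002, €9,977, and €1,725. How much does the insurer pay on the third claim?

#1 (€505): fully absorbed by the deductible. Cost to patient: €505. OOP to date €505. Plan pays €505 − €505 = €0.
#2 (€10,002): €829 finishes the deductible; €9,173 goes to coinsurance; coinsurance €9,173 × 30% = €2,751.90. Patient pays €3,580.90; OOP now €4,085.90. Insurer: €10,002 − €3,580.90 = €6,421.10.
#3 (€9,977): 30% coinsurance on €9,977 = €2,993.10. That would push OOP to €7,079, over the €6,000 cap, so patient pays €6,000 − €4,085.90 = €1,914.10. Plan pays €9,977 − €1,914.10 = €8,062.90.

€8,062.90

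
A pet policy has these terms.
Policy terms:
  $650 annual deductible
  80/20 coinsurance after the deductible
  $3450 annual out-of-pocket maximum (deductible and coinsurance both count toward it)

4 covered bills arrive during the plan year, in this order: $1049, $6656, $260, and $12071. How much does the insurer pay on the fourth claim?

$10734

#1 ($1049): $650 finishes the deductible; $399 goes to coinsurance; 20% of $399 = $79.80. Owner owes $729.80 (running OOP $729.80). Plan pays $1049 − $729.80 = $319.20.
#2 ($6656): deductible met; 20% of $6656 = $1331.20. Cost to owner: $1331.20. OOP to date $2061. Insurer: $6656 − $1331.20 = $5324.80.
#3 ($260): deductible already satisfied, so owner's share is 20% × $260 = $52. Owner owes $52 (running OOP $2113). Plan pays $260 − $52 = $208.
#4 ($12071): deductible met; 20% of $12071 = $2414.20. That would push OOP to $4527.20, over the $3450 cap, so owner pays $3450 − $2113 = $1337. Plan pays $12071 − $1337 = $10734.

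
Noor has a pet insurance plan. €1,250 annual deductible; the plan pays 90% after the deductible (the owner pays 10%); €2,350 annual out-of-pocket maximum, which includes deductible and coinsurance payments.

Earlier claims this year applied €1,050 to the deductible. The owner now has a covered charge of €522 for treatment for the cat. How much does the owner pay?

€1,050 of the €1,250 deductible is already met, leaving €200.
That leaves €522 − €200 = €322 for coinsurance.
10% of €322 = €32.20 falls to the owner.
Owner responsibility before any cap: €200 + €32.20 = €232.20.
Year-to-date out-of-pocket becomes €1,050 + €232.20 = €1,282.20, still under the €2,350 maximum, so no cap applies.

€232.20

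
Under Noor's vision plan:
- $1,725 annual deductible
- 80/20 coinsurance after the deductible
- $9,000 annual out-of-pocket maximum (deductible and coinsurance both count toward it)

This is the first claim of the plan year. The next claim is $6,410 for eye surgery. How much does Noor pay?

$2,662

Deductible not yet touched, so the first $1,725 of the bill goes to the deductible.
After the $1,725 deductible portion, $6,410 − $1,725 = $4,685 is subject to coinsurance.
20% of $4,685 = $937 falls to the member.
That puts the member's cost at $1,725 + $937 = $2,662 before any cap.
Cumulative spending $0 + $2,662 = $2,662 stays under the $9,000 maximum.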